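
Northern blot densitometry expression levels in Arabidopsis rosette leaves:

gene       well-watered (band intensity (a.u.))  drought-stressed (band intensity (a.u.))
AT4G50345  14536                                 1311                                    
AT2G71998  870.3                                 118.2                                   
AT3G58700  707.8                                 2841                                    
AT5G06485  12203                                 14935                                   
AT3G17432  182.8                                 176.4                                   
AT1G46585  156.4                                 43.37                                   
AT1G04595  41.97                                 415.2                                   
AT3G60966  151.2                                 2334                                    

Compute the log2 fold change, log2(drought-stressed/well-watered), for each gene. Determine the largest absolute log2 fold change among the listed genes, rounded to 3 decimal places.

3.948

log2(1311/14536) = -3.471  (AT4G50345)
log2(118.2/870.3) = -2.880  (AT2G71998)
log2(2841/707.8) = 2.005  (AT3G58700)
log2(14935/12203) = 0.291  (AT5G06485)
log2(176.4/182.8) = -0.051  (AT3G17432)
log2(43.37/156.4) = -1.850  (AT1G46585)
log2(415.2/41.97) = 3.306  (AT1G04595)
log2(2334/151.2) = 3.948  (AT3G60966)
The largest magnitude belongs to AT3G60966.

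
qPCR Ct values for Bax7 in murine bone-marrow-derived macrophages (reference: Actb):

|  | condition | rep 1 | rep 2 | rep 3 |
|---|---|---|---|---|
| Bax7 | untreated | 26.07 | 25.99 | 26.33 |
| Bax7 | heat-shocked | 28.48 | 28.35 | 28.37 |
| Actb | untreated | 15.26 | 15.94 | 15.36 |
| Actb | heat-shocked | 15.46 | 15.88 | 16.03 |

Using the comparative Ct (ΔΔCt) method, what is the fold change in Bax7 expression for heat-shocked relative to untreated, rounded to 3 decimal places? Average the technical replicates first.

0.250

Mean Ct: Bax7 untreated 26.130; Bax7 heat-shocked 28.400; Actb untreated 15.520; Actb heat-shocked 15.790
ΔCt(untreated) = 26.130 − 15.520 = 10.610
ΔCt(heat-shocked) = 28.400 − 15.790 = 12.610
ΔΔCt = 12.610 − 10.610 = 2.000
Fold change = 2^(−2.000) = 0.2500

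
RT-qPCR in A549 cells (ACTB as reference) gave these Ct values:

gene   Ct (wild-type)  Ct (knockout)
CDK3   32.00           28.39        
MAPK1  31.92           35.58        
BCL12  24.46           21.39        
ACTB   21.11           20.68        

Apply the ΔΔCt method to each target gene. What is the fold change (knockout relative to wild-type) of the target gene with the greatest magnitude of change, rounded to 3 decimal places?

0.059

CDK3: ΔΔCt = (28.39−20.68) − (32.00−21.11) = 7.71 − 10.89 = -3.18; fold change = 2^3.18 = 9.063
MAPK1: ΔΔCt = (35.58−20.68) − (31.92−21.11) = 14.90 − 10.81 = 4.09; fold change = 2^-4.09 = 0.059
BCL12: ΔΔCt = (21.39−20.68) − (24.46−21.11) = 0.71 − 3.35 = -2.64; fold change = 2^2.64 = 6.233
MAPK1 has the largest |ΔΔCt| = 4.09.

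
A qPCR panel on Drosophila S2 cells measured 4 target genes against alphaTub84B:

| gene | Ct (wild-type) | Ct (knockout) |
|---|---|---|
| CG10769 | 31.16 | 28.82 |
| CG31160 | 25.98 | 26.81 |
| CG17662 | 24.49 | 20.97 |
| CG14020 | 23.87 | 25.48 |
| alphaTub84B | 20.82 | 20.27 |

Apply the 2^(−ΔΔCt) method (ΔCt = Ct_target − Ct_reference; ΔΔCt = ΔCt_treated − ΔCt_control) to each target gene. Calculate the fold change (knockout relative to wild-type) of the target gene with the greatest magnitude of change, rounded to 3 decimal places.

7.835

CG10769: ΔΔCt = (28.82−20.27) − (31.16−20.82) = 8.55 − 10.34 = -1.79; fold change = 2^1.79 = 3.458
CG31160: ΔΔCt = (26.81−20.27) − (25.98−20.82) = 6.54 − 5.16 = 1.38; fold change = 2^-1.38 = 0.384
CG17662: ΔΔCt = (20.97−20.27) − (24.49−20.82) = 0.70 − 3.67 = -2.97; fold change = 2^2.97 = 7.835
CG14020: ΔΔCt = (25.48−20.27) − (23.87−20.82) = 5.21 − 3.05 = 2.16; fold change = 2^-2.16 = 0.224
CG17662 has the largest |ΔΔCt| = 2.97.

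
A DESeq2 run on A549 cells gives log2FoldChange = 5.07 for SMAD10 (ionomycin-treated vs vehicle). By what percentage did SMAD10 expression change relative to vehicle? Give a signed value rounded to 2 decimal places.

3259.09%

Fold change = 2^(5.07) = 33.5909
Percent change = (FC − 1) × 100% = (33.5909 − 1) × 100 = 3259.09%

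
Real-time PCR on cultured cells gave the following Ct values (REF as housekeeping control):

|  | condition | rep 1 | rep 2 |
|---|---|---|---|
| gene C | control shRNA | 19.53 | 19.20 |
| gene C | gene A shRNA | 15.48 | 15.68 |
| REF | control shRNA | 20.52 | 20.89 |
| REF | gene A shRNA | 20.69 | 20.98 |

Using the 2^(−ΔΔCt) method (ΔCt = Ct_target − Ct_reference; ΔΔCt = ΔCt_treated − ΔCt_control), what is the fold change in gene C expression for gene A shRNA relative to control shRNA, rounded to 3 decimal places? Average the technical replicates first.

15.085

Mean Ct: gene C control shRNA 19.365; gene C gene A shRNA 15.580; REF control shRNA 20.705; REF gene A shRNA 20.835
ΔCt(control shRNA) = 19.365 − 20.705 = -1.340
ΔCt(gene A shRNA) = 15.580 − 20.835 = -5.255
ΔΔCt = -5.255 − (-1.340) = -3.915
Fold change = 2^(−(-3.915)) = 2^3.915 = 15.0846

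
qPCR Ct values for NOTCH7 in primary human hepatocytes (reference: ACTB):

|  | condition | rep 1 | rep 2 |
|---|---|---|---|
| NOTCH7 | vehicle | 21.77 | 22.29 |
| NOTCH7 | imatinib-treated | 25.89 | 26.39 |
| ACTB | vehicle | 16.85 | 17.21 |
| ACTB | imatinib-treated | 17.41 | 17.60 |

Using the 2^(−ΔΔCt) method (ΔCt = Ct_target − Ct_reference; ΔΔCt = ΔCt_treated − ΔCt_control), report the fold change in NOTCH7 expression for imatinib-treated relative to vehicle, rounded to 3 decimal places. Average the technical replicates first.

Mean Ct: NOTCH7 vehicle 22.030; NOTCH7 imatinib-treated 26.140; ACTB vehicle 17.030; ACTB imatinib-treated 17.505
ΔCt(vehicle) = 22.030 − 17.030 = 5.000
ΔCt(imatinib-treated) = 26.140 − 17.505 = 8.635
ΔΔCt = 8.635 − 5.000 = 3.635
Fold change = 2^(−3.635) = 0.0805

0.080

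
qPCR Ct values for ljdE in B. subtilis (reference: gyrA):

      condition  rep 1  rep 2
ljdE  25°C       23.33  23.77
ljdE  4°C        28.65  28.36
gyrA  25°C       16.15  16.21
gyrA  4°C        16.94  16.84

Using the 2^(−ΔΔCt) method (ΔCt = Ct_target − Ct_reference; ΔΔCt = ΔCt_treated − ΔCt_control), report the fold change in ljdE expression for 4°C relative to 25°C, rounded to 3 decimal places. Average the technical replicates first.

Mean Ct: ljdE 25°C 23.550; ljdE 4°C 28.505; gyrA 25°C 16.180; gyrA 4°C 16.890
ΔCt(25°C) = 23.550 − 16.180 = 7.370
ΔCt(4°C) = 28.505 − 16.890 = 11.615
ΔΔCt = 11.615 − 7.370 = 4.245
Fold change = 2^(−4.245) = 0.0527

0.053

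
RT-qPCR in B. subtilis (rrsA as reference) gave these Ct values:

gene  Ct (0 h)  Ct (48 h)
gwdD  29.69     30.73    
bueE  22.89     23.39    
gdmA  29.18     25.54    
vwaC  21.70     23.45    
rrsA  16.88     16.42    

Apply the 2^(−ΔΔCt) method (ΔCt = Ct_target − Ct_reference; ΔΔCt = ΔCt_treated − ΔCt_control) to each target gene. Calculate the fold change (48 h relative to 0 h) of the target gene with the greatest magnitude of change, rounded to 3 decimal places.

9.063

gwdD: ΔΔCt = (30.73−16.42) − (29.69−16.88) = 14.31 − 12.81 = 1.50; fold change = 2^-1.50 = 0.354
bueE: ΔΔCt = (23.39−16.42) − (22.89−16.88) = 6.97 − 6.01 = 0.96; fold change = 2^-0.96 = 0.514
gdmA: ΔΔCt = (25.54−16.42) − (29.18−16.88) = 9.12 − 12.30 = -3.18; fold change = 2^3.18 = 9.063
vwaC: ΔΔCt = (23.45−16.42) − (21.70−16.88) = 7.03 − 4.82 = 2.21; fold change = 2^-2.21 = 0.216
gdmA has the largest |ΔΔCt| = 3.18.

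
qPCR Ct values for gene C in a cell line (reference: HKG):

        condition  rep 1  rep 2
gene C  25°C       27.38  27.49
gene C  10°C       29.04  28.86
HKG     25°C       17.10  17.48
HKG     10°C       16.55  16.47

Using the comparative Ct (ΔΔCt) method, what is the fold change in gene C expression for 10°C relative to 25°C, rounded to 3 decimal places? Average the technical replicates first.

Mean Ct: gene C 25°C 27.435; gene C 10°C 28.950; HKG 25°C 17.290; HKG 10°C 16.510
ΔCt(25°C) = 27.435 − 17.290 = 10.145
ΔCt(10°C) = 28.950 − 16.510 = 12.440
ΔΔCt = 12.440 − 10.145 = 2.295
Fold change = 2^(−2.295) = 0.2038

0.204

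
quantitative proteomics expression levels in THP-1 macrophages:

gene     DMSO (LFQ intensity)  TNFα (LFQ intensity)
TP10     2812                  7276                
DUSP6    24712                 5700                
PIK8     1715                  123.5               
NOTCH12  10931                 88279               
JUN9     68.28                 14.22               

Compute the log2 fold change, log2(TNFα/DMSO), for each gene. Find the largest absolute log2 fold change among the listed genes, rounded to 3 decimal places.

3.796

log2(7276/2812) = 1.372  (TP10)
log2(5700/24712) = -2.116  (DUSP6)
log2(123.5/1715) = -3.796  (PIK8)
log2(88279/10931) = 3.014  (NOTCH12)
log2(14.22/68.28) = -2.264  (JUN9)
The largest magnitude belongs to PIK8.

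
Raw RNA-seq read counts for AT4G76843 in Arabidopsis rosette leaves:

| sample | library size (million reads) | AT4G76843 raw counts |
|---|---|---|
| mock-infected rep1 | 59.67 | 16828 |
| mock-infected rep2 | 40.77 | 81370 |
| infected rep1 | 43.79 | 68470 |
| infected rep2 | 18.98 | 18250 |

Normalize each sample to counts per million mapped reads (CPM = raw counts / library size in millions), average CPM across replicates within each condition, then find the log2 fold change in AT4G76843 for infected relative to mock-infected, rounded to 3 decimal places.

CPM(mock-infected rep1) = 16828 / 59.67 = 282.0178
CPM(mock-infected rep2) = 81370 / 40.77 = 1995.8303
CPM(infected rep1) = 68470 / 43.79 = 1563.5990
CPM(infected rep2) = 18250 / 18.98 = 961.5385
mean CPM(mock-infected) = 1138.9240; mean CPM(infected) = 1262.5687
Fold change = 1262.5687 / 1138.9240 = 1.10856
log2(1.10856) = 0.1487

0.149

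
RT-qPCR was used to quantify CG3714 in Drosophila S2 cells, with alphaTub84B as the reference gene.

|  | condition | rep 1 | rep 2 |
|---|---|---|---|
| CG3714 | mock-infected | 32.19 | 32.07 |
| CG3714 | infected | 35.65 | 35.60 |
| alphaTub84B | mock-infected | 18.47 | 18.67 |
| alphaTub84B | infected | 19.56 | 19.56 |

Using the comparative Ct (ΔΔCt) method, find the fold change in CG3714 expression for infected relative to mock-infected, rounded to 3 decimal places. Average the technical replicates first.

Mean Ct: CG3714 mock-infected 32.130; CG3714 infected 35.625; alphaTub84B mock-infected 18.570; alphaTub84B infected 19.560
ΔCt(mock-infected) = 32.130 − 18.570 = 13.560
ΔCt(infected) = 35.625 − 19.560 = 16.065
ΔΔCt = 16.065 − 13.560 = 2.505
Fold change = 2^(−2.505) = 0.1762

0.176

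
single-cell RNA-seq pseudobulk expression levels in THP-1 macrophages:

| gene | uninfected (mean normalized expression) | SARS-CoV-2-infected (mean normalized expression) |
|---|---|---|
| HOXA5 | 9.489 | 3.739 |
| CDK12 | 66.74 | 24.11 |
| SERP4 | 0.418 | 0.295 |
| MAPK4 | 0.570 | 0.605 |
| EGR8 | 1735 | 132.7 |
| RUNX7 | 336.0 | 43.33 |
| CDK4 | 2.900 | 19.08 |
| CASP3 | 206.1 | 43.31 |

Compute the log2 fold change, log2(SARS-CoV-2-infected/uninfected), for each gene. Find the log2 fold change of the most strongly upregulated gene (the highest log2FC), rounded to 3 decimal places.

log2(3.739/9.489) = -1.344  (HOXA5)
log2(24.11/66.74) = -1.469  (CDK12)
log2(0.295/0.418) = -0.503  (SERP4)
log2(0.605/0.570) = 0.086  (MAPK4)
log2(132.7/1735) = -3.709  (EGR8)
log2(43.33/336.0) = -2.955  (RUNX7)
log2(19.08/2.900) = 2.718  (CDK4)
log2(43.31/206.1) = -2.251  (CASP3)
CDK4 is most strongly upregulated.

2.718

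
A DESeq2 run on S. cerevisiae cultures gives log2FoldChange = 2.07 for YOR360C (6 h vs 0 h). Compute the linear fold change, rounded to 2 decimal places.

4.20

Fold change = 2^(2.07) = 4.199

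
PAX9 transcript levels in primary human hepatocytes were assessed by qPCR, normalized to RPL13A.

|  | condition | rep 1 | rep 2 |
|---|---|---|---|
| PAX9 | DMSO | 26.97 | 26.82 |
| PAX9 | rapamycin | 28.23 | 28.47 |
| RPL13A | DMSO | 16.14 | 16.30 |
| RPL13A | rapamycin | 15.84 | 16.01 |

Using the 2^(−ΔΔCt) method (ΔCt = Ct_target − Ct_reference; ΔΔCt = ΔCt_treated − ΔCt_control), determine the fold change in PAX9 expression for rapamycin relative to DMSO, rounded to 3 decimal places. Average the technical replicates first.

Mean Ct: PAX9 DMSO 26.895; PAX9 rapamycin 28.350; RPL13A DMSO 16.220; RPL13A rapamycin 15.925
ΔCt(DMSO) = 26.895 − 16.220 = 10.675
ΔCt(rapamycin) = 28.350 − 15.925 = 12.425
ΔΔCt = 12.425 − 10.675 = 1.750
Fold change = 2^(−1.750) = 0.2973

0.297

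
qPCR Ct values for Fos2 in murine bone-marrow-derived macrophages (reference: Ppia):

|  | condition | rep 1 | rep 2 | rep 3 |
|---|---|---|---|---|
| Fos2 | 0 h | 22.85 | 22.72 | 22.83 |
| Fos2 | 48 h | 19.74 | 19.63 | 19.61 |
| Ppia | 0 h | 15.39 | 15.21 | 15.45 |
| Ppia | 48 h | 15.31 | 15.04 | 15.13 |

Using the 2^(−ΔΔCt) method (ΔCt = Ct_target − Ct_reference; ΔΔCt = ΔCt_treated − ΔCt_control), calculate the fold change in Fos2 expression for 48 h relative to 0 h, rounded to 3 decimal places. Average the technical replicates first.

Mean Ct: Fos2 0 h 22.800; Fos2 48 h 19.660; Ppia 0 h 15.350; Ppia 48 h 15.160
ΔCt(0 h) = 22.800 − 15.350 = 7.450
ΔCt(48 h) = 19.660 − 15.160 = 4.500
ΔΔCt = 4.500 − 7.450 = -2.950
Fold change = 2^(−(-2.950)) = 2^2.950 = 7.7275

7.727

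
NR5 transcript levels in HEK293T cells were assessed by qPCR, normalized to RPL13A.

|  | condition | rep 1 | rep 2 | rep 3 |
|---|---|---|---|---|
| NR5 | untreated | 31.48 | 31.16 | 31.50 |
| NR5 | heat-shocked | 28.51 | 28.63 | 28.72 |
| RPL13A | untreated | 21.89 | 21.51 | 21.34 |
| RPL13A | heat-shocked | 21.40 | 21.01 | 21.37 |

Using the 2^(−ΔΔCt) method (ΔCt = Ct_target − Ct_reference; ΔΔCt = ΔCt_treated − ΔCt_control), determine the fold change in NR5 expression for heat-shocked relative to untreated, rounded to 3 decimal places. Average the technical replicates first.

5.426

Mean Ct: NR5 untreated 31.380; NR5 heat-shocked 28.620; RPL13A untreated 21.580; RPL13A heat-shocked 21.260
ΔCt(untreated) = 31.380 − 21.580 = 9.800
ΔCt(heat-shocked) = 28.620 − 21.260 = 7.360
ΔΔCt = 7.360 − 9.800 = -2.440
Fold change = 2^(−(-2.440)) = 2^2.440 = 5.4264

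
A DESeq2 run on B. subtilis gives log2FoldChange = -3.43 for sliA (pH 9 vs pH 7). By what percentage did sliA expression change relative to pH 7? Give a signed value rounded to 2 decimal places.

Fold change = 2^(-3.43) = 0.0928
Percent change = (FC − 1) × 100% = (0.0928 − 1) × 100 = -90.72%

-90.72%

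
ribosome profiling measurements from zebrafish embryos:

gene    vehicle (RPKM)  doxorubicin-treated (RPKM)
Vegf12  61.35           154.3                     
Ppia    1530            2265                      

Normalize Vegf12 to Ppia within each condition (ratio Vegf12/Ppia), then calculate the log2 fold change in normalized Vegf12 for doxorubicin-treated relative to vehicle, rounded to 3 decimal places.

0.765

Vegf12/Ppia (vehicle) = 61.35 / 1530 = 0.040098
Vegf12/Ppia (doxorubicin-treated) = 154.3 / 2265 = 0.068124
Fold change = 0.068124 / 0.040098 = 1.6989
log2(1.6989) = 0.7646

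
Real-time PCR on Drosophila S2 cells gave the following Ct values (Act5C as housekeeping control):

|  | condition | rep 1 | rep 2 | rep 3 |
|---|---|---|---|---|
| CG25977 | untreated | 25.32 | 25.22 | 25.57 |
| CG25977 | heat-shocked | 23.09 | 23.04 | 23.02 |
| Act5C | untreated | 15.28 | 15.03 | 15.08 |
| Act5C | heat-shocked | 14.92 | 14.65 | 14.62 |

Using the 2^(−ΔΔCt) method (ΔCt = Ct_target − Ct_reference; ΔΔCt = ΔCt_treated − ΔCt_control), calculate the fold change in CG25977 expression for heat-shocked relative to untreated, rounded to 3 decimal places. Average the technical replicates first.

3.784

Mean Ct: CG25977 untreated 25.370; CG25977 heat-shocked 23.050; Act5C untreated 15.130; Act5C heat-shocked 14.730
ΔCt(untreated) = 25.370 − 15.130 = 10.240
ΔCt(heat-shocked) = 23.050 − 14.730 = 8.320
ΔΔCt = 8.320 − 10.240 = -1.920
Fold change = 2^(−(-1.920)) = 2^1.920 = 3.7842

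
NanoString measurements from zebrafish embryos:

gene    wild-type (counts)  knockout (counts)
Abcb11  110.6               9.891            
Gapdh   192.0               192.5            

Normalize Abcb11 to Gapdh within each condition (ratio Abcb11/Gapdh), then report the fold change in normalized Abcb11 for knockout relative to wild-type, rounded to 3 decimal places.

0.089

Abcb11/Gapdh (wild-type) = 110.6 / 192.0 = 0.57604
Abcb11/Gapdh (knockout) = 9.891 / 192.5 = 0.051382
Fold change = 0.051382 / 0.57604 = 0.0892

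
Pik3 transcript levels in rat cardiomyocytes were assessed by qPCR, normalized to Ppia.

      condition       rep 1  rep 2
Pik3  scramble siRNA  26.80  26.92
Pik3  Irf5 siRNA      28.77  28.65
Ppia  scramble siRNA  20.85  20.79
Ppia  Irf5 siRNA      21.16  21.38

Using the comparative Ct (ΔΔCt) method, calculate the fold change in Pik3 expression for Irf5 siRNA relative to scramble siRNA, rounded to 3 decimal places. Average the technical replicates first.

0.379

Mean Ct: Pik3 scramble siRNA 26.860; Pik3 Irf5 siRNA 28.710; Ppia scramble siRNA 20.820; Ppia Irf5 siRNA 21.270
ΔCt(scramble siRNA) = 26.860 − 20.820 = 6.040
ΔCt(Irf5 siRNA) = 28.710 − 21.270 = 7.440
ΔΔCt = 7.440 − 6.040 = 1.400
Fold change = 2^(−1.400) = 0.3789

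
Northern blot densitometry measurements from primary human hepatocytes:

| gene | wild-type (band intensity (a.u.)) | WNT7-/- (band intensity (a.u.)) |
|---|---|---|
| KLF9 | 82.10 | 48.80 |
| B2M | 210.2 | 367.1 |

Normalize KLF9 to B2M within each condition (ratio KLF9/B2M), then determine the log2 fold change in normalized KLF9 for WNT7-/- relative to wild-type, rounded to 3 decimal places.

KLF9/B2M (wild-type) = 82.10 / 210.2 = 0.39058
KLF9/B2M (WNT7-/-) = 48.80 / 367.1 = 0.13293
Fold change = 0.13293 / 0.39058 = 0.3403
log2(0.3403) = -1.5549

-1.555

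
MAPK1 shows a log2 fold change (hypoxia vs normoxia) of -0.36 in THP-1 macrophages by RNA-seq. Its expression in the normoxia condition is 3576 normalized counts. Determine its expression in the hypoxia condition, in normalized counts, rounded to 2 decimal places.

2786.29

Fold change = 2^(-0.36) = 0.7792
hypoxia expression = 3576 × 0.7792 = 2786.29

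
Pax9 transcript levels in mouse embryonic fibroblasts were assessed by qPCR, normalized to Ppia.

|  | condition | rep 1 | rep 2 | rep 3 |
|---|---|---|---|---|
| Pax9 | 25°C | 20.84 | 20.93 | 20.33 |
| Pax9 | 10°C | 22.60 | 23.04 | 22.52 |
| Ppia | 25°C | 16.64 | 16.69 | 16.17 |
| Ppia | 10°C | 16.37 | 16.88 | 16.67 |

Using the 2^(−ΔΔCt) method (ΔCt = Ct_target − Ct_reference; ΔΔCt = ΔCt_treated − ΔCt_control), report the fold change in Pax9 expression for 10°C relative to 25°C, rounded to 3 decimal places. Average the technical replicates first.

0.272

Mean Ct: Pax9 25°C 20.700; Pax9 10°C 22.720; Ppia 25°C 16.500; Ppia 10°C 16.640
ΔCt(25°C) = 20.700 − 16.500 = 4.200
ΔCt(10°C) = 22.720 − 16.640 = 6.080
ΔΔCt = 6.080 − 4.200 = 1.880
Fold change = 2^(−1.880) = 0.2717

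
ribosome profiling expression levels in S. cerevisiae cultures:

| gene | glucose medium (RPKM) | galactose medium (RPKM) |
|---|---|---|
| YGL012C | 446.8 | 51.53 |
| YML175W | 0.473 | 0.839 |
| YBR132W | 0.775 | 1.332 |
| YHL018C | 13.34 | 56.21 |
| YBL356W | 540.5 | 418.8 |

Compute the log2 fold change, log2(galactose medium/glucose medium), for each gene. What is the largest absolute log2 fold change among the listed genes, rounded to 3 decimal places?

3.116

log2(51.53/446.8) = -3.116  (YGL012C)
log2(0.839/0.473) = 0.827  (YML175W)
log2(1.332/0.775) = 0.781  (YBR132W)
log2(56.21/13.34) = 2.075  (YHL018C)
log2(418.8/540.5) = -0.368  (YBL356W)
The largest magnitude belongs to YGL012C.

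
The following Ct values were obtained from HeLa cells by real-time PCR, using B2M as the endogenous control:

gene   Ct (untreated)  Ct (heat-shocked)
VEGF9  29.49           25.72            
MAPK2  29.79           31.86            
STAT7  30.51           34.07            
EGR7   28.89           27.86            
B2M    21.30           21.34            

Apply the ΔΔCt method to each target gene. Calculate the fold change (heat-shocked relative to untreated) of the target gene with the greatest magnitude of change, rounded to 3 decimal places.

14.026

VEGF9: ΔΔCt = (25.72−21.34) − (29.49−21.30) = 4.38 − 8.19 = -3.81; fold change = 2^3.81 = 14.026
MAPK2: ΔΔCt = (31.86−21.34) − (29.79−21.30) = 10.52 − 8.49 = 2.03; fold change = 2^-2.03 = 0.245
STAT7: ΔΔCt = (34.07−21.34) − (30.51−21.30) = 12.73 − 9.21 = 3.52; fold change = 2^-3.52 = 0.087
EGR7: ΔΔCt = (27.86−21.34) − (28.89−21.30) = 6.52 − 7.59 = -1.07; fold change = 2^1.07 = 2.099
VEGF9 has the largest |ΔΔCt| = 3.81.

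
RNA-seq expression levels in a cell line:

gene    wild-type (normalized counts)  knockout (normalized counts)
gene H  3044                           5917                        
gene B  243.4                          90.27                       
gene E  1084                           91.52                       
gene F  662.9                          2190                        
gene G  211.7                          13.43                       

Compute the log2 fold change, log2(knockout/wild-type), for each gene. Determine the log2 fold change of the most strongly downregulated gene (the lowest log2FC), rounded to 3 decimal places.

log2(5917/3044) = 0.959  (gene H)
log2(90.27/243.4) = -1.431  (gene B)
log2(91.52/1084) = -3.566  (gene E)
log2(2190/662.9) = 1.724  (gene F)
log2(13.43/211.7) = -3.978  (gene G)
gene G is most strongly downregulated.

-3.978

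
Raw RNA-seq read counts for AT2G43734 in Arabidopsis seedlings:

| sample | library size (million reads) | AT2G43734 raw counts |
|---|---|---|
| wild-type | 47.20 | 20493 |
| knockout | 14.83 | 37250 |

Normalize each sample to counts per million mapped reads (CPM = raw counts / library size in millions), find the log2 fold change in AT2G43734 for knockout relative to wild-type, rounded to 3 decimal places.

2.532

CPM(wild-type) = 20493 / 47.20 = 434.1737
CPM(knockout) = 37250 / 14.83 = 2511.8004
Fold change = 2511.8004 / 434.1737 = 5.78524
log2(5.78524) = 2.5324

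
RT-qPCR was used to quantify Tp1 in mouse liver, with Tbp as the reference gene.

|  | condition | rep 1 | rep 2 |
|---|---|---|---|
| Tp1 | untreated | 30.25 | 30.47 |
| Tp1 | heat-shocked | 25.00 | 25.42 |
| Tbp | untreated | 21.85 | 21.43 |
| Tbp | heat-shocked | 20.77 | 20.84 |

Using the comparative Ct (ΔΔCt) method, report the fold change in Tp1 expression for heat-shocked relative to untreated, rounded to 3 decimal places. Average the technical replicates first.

19.904

Mean Ct: Tp1 untreated 30.360; Tp1 heat-shocked 25.210; Tbp untreated 21.640; Tbp heat-shocked 20.805
ΔCt(untreated) = 30.360 − 21.640 = 8.720
ΔCt(heat-shocked) = 25.210 − 20.805 = 4.405
ΔΔCt = 4.405 − 8.720 = -4.315
Fold change = 2^(−(-4.315)) = 2^4.315 = 19.9042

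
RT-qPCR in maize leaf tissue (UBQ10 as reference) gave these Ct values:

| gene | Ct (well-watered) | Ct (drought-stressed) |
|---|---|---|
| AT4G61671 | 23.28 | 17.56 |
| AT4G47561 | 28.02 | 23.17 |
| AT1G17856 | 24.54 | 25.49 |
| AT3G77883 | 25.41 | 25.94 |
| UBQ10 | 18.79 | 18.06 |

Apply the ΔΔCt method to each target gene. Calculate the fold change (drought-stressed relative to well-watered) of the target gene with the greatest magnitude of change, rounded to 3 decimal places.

31.779

AT4G61671: ΔΔCt = (17.56−18.06) − (23.28−18.79) = -0.50 − 4.49 = -4.99; fold change = 2^4.99 = 31.779
AT4G47561: ΔΔCt = (23.17−18.06) − (28.02−18.79) = 5.11 − 9.23 = -4.12; fold change = 2^4.12 = 17.388
AT1G17856: ΔΔCt = (25.49−18.06) − (24.54−18.79) = 7.43 − 5.75 = 1.68; fold change = 2^-1.68 = 0.312
AT3G77883: ΔΔCt = (25.94−18.06) − (25.41−18.79) = 7.88 − 6.62 = 1.26; fold change = 2^-1.26 = 0.418
AT4G61671 has the largest |ΔΔCt| = 4.99.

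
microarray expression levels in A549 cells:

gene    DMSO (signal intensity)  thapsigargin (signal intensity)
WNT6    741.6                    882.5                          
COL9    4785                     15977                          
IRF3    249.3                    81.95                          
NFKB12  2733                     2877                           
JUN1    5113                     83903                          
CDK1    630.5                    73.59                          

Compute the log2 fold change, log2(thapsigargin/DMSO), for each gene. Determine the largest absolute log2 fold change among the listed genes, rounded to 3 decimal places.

4.036

log2(882.5/741.6) = 0.251  (WNT6)
log2(15977/4785) = 1.739  (COL9)
log2(81.95/249.3) = -1.605  (IRF3)
log2(2877/2733) = 0.074  (NFKB12)
log2(83903/5113) = 4.036  (JUN1)
log2(73.59/630.5) = -3.099  (CDK1)
The largest magnitude belongs to JUN1.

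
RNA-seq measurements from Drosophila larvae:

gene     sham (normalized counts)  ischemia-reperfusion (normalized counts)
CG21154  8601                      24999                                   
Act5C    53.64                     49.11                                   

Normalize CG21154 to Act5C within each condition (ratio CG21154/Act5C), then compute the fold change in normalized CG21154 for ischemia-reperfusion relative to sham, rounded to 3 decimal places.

CG21154/Act5C (sham) = 8601 / 53.64 = 160.35
CG21154/Act5C (ischemia-reperfusion) = 24999 / 49.11 = 509.04
Fold change = 509.04 / 160.35 = 3.1746

3.175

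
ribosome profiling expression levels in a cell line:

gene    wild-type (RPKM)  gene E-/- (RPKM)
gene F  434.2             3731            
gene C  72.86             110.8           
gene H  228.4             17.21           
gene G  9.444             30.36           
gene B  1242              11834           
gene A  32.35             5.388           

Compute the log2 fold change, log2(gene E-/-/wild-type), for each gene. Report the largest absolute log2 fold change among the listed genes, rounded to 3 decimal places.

log2(3731/434.2) = 3.103  (gene F)
log2(110.8/72.86) = 0.605  (gene C)
log2(17.21/228.4) = -3.730  (gene H)
log2(30.36/9.444) = 1.685  (gene G)
log2(11834/1242) = 3.252  (gene B)
log2(5.388/32.35) = -2.586  (gene A)
The largest magnitude belongs to gene H.

3.730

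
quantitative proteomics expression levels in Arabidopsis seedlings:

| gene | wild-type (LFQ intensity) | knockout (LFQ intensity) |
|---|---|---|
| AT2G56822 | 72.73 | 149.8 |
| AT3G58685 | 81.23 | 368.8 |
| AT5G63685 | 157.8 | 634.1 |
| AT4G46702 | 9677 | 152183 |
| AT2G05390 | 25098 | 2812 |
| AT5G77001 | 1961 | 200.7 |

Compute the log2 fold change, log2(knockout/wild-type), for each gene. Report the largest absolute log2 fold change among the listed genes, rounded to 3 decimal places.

3.975

log2(149.8/72.73) = 1.042  (AT2G56822)
log2(368.8/81.23) = 2.183  (AT3G58685)
log2(634.1/157.8) = 2.007  (AT5G63685)
log2(152183/9677) = 3.975  (AT4G46702)
log2(2812/25098) = -3.158  (AT2G05390)
log2(200.7/1961) = -3.288  (AT5G77001)
The largest magnitude belongs to AT4G46702.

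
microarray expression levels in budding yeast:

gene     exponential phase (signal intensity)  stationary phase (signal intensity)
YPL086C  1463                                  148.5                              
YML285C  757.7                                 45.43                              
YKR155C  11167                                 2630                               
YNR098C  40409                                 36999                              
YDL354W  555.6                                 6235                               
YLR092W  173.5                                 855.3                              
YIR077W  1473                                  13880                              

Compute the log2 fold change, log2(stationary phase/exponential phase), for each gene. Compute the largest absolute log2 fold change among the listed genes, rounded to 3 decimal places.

log2(148.5/1463) = -3.300  (YPL086C)
log2(45.43/757.7) = -4.060  (YML285C)
log2(2630/11167) = -2.086  (YKR155C)
log2(36999/40409) = -0.127  (YNR098C)
log2(6235/555.6) = 3.488  (YDL354W)
log2(855.3/173.5) = 2.301  (YLR092W)
log2(13880/1473) = 3.236  (YIR077W)
The largest magnitude belongs to YML285C.

4.060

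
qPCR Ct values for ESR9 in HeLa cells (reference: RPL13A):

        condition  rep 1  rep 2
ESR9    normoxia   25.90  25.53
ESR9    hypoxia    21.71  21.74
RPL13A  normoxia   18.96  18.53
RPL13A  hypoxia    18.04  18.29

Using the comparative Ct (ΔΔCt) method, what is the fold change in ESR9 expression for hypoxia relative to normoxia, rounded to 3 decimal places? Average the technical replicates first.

Mean Ct: ESR9 normoxia 25.715; ESR9 hypoxia 21.725; RPL13A normoxia 18.745; RPL13A hypoxia 18.165
ΔCt(normoxia) = 25.715 − 18.745 = 6.970
ΔCt(hypoxia) = 21.725 − 18.165 = 3.560
ΔΔCt = 3.560 − 6.970 = -3.410
Fold change = 2^(−(-3.410)) = 2^3.410 = 10.6295

10.629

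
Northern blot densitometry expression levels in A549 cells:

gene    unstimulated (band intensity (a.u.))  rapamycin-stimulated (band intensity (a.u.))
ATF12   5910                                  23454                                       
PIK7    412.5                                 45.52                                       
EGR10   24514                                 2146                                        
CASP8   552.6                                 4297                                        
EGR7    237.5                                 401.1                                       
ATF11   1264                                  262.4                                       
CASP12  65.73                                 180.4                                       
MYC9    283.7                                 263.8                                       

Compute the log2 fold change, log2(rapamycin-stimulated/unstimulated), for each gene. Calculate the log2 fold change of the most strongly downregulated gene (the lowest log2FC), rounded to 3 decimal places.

-3.514

log2(23454/5910) = 1.989  (ATF12)
log2(45.52/412.5) = -3.180  (PIK7)
log2(2146/24514) = -3.514  (EGR10)
log2(4297/552.6) = 2.959  (CASP8)
log2(401.1/237.5) = 0.756  (EGR7)
log2(262.4/1264) = -2.268  (ATF11)
log2(180.4/65.73) = 1.457  (CASP12)
log2(263.8/283.7) = -0.105  (MYC9)
EGR10 is most strongly downregulated.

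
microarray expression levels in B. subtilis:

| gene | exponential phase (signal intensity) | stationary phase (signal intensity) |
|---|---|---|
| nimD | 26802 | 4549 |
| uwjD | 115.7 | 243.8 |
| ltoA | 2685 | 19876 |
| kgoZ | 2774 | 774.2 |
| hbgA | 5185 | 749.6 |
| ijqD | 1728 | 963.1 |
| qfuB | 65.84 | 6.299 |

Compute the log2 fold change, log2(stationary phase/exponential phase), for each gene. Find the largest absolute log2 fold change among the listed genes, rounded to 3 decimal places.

3.386

log2(4549/26802) = -2.559  (nimD)
log2(243.8/115.7) = 1.075  (uwjD)
log2(19876/2685) = 2.888  (ltoA)
log2(774.2/2774) = -1.841  (kgoZ)
log2(749.6/5185) = -2.790  (hbgA)
log2(963.1/1728) = -0.843  (ijqD)
log2(6.299/65.84) = -3.386  (qfuB)
The largest magnitude belongs to qfuB.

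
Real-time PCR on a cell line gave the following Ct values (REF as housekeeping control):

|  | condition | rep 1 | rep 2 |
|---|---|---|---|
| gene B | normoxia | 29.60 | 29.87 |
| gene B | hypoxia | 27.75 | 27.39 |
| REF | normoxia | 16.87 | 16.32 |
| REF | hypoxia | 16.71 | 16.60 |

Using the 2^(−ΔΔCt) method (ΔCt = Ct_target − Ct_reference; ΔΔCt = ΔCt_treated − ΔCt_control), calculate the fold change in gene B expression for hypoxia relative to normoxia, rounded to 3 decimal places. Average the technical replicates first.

4.675

Mean Ct: gene B normoxia 29.735; gene B hypoxia 27.570; REF normoxia 16.595; REF hypoxia 16.655
ΔCt(normoxia) = 29.735 − 16.595 = 13.140
ΔCt(hypoxia) = 27.570 − 16.655 = 10.915
ΔΔCt = 10.915 − 13.140 = -2.225
Fold change = 2^(−(-2.225)) = 2^2.225 = 4.6751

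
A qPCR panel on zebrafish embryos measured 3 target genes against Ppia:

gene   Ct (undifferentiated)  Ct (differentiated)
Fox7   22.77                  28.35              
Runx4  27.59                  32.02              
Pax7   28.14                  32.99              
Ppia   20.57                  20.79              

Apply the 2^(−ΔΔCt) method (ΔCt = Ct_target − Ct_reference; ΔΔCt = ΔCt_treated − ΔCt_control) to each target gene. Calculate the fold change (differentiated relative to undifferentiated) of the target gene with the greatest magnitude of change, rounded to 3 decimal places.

Fox7: ΔΔCt = (28.35−20.79) − (22.77−20.57) = 7.56 − 2.20 = 5.36; fold change = 2^-5.36 = 0.024
Runx4: ΔΔCt = (32.02−20.79) − (27.59−20.57) = 11.23 − 7.02 = 4.21; fold change = 2^-4.21 = 0.054
Pax7: ΔΔCt = (32.99−20.79) − (28.14−20.57) = 12.20 − 7.57 = 4.63; fold change = 2^-4.63 = 0.040
Fox7 has the largest |ΔΔCt| = 5.36.

0.024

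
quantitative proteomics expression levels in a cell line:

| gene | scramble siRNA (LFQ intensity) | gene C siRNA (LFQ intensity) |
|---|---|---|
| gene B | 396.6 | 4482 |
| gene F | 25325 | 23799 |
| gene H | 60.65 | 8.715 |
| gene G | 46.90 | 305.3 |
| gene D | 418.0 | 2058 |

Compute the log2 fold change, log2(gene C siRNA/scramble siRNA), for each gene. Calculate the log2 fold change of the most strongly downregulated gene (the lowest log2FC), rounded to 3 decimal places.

log2(4482/396.6) = 3.498  (gene B)
log2(23799/25325) = -0.090  (gene F)
log2(8.715/60.65) = -2.799  (gene H)
log2(305.3/46.90) = 2.703  (gene G)
log2(2058/418.0) = 2.300  (gene D)
gene H is most strongly downregulated.

-2.799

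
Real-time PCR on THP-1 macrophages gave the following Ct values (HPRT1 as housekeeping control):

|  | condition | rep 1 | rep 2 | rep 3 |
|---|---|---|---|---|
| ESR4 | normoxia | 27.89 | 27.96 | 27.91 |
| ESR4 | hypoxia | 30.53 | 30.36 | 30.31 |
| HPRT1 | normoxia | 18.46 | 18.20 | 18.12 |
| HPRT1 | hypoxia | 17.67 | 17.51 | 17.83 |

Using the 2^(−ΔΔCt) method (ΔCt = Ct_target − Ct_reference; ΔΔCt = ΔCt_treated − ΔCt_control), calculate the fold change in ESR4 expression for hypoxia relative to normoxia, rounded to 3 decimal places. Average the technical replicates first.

Mean Ct: ESR4 normoxia 27.920; ESR4 hypoxia 30.400; HPRT1 normoxia 18.260; HPRT1 hypoxia 17.670
ΔCt(normoxia) = 27.920 − 18.260 = 9.660
ΔCt(hypoxia) = 30.400 − 17.670 = 12.730
ΔΔCt = 12.730 − 9.660 = 3.070
Fold change = 2^(−3.070) = 0.1191

0.119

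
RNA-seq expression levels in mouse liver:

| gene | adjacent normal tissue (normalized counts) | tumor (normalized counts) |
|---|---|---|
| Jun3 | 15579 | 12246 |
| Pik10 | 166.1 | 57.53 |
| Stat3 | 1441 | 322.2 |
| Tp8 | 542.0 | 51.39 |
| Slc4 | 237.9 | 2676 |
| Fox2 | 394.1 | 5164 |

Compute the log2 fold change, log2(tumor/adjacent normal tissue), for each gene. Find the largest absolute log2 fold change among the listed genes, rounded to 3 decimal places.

log2(12246/15579) = -0.347  (Jun3)
log2(57.53/166.1) = -1.530  (Pik10)
log2(322.2/1441) = -2.161  (Stat3)
log2(51.39/542.0) = -3.399  (Tp8)
log2(2676/237.9) = 3.492  (Slc4)
log2(5164/394.1) = 3.712  (Fox2)
The largest magnitude belongs to Fox2.

3.712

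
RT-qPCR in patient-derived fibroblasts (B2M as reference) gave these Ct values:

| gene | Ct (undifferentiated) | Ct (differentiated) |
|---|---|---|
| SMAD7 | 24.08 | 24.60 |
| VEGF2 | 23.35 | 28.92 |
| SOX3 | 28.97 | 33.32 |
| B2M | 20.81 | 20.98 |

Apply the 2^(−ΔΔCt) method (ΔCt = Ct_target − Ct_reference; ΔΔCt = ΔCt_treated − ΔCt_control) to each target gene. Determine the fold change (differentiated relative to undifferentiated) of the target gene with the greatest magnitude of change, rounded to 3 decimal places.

0.024

SMAD7: ΔΔCt = (24.60−20.98) − (24.08−20.81) = 3.62 − 3.27 = 0.35; fold change = 2^-0.35 = 0.785
VEGF2: ΔΔCt = (28.92−20.98) − (23.35−20.81) = 7.94 − 2.54 = 5.40; fold change = 2^-5.40 = 0.024
SOX3: ΔΔCt = (33.32−20.98) − (28.97−20.81) = 12.34 − 8.16 = 4.18; fold change = 2^-4.18 = 0.055
VEGF2 has the largest |ΔΔCt| = 5.40.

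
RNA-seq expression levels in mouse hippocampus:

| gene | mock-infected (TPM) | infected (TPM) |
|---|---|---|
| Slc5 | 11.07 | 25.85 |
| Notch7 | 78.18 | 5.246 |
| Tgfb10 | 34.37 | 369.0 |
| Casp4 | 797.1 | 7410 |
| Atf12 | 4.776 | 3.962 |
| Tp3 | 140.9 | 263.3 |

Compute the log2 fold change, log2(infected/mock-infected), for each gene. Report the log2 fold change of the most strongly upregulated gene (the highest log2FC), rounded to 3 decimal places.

log2(25.85/11.07) = 1.224  (Slc5)
log2(5.246/78.18) = -3.898  (Notch7)
log2(369.0/34.37) = 3.424  (Tgfb10)
log2(7410/797.1) = 3.217  (Casp4)
log2(3.962/4.776) = -0.270  (Atf12)
log2(263.3/140.9) = 0.902  (Tp3)
Tgfb10 is most strongly upregulated.

3.424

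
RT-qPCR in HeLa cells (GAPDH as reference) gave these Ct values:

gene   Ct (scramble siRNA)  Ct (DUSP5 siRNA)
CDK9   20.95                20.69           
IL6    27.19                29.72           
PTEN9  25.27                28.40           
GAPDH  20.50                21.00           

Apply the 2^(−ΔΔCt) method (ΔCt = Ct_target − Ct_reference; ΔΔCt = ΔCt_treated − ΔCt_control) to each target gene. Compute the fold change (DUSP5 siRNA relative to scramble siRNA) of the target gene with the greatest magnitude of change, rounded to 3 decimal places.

0.162

CDK9: ΔΔCt = (20.69−21.00) − (20.95−20.50) = -0.31 − 0.45 = -0.76; fold change = 2^0.76 = 1.693
IL6: ΔΔCt = (29.72−21.00) − (27.19−20.50) = 8.72 − 6.69 = 2.03; fold change = 2^-2.03 = 0.245
PTEN9: ΔΔCt = (28.40−21.00) − (25.27−20.50) = 7.40 − 4.77 = 2.63; fold change = 2^-2.63 = 0.162
PTEN9 has the largest |ΔΔCt| = 2.63.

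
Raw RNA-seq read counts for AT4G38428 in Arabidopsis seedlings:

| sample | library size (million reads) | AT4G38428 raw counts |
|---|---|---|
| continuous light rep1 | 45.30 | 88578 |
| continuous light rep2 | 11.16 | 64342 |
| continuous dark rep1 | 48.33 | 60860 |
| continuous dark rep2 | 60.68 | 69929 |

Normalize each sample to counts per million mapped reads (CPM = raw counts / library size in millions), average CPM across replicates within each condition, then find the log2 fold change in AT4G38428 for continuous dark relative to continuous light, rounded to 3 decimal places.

CPM(continuous light rep1) = 88578 / 45.30 = 1955.3642
CPM(continuous light rep2) = 64342 / 11.16 = 5765.4122
CPM(continuous dark rep1) = 60860 / 48.33 = 1259.2593
CPM(continuous dark rep2) = 69929 / 60.68 = 1152.4225
mean CPM(continuous light) = 3860.3882; mean CPM(continuous dark) = 1205.8409
Fold change = 1205.8409 / 3860.3882 = 0.31236
log2(0.31236) = -1.6787

-1.679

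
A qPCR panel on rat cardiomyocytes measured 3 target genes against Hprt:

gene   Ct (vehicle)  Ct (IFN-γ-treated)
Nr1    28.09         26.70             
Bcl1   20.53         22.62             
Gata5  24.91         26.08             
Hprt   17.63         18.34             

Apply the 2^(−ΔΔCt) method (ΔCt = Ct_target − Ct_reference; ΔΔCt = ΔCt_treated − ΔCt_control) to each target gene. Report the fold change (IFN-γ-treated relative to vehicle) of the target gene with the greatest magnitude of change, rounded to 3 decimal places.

4.287

Nr1: ΔΔCt = (26.70−18.34) − (28.09−17.63) = 8.36 − 10.46 = -2.10; fold change = 2^2.10 = 4.287
Bcl1: ΔΔCt = (22.62−18.34) − (20.53−17.63) = 4.28 − 2.90 = 1.38; fold change = 2^-1.38 = 0.384
Gata5: ΔΔCt = (26.08−18.34) − (24.91−17.63) = 7.74 − 7.28 = 0.46; fold change = 2^-0.46 = 0.727
Nr1 has the largest |ΔΔCt| = 2.10.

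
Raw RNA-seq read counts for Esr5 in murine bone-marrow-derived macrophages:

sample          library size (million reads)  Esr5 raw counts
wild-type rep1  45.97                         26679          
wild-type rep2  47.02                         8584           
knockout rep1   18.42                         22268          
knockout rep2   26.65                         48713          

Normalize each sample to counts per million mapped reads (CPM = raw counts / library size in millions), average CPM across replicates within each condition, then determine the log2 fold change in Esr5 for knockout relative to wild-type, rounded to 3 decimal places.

1.993

CPM(wild-type rep1) = 26679 / 45.97 = 580.3568
CPM(wild-type rep2) = 8584 / 47.02 = 182.5606
CPM(knockout rep1) = 22268 / 18.42 = 1208.9034
CPM(knockout rep2) = 48713 / 26.65 = 1827.8799
mean CPM(wild-type) = 381.4587; mean CPM(knockout) = 1518.3916
Fold change = 1518.3916 / 381.4587 = 3.98049
log2(3.98049) = 1.9929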